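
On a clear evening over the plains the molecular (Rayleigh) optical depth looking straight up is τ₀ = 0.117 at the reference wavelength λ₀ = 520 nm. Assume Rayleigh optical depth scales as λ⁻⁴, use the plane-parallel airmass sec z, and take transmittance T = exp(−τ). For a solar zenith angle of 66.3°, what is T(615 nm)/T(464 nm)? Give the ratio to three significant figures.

Airmass: sec 66.3° = 2.4879.
τ(615 nm) = 0.117 × (520/615)⁴ × 2.4879 = 0.117 × 0.5111 × 2.4879 = 0.1488.
τ(464 nm) = 0.117 × (520/464)⁴ × 2.4879 = 0.117 × 1.5774 × 2.4879 = 0.4592.
T(615)/T(464) = exp(τ_B − τ_A) = exp(0.3104) = 1.3639.

1.36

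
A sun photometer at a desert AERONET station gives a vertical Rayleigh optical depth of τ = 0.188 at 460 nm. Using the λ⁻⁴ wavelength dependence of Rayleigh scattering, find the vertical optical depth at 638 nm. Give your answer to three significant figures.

τ(638 nm) = τ(460 nm) × (460/638)⁴ = 0.188 × (0.7210)⁴ = 0.188 × 0.2702 = 0.0508.

0.0508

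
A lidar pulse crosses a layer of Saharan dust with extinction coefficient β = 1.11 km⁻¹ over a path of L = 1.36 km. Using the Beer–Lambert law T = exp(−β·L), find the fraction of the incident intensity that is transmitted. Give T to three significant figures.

τ = β·L = 1.11 × 1.36 = 1.5096.
T = exp(−1.5096) = 0.2210.

0.221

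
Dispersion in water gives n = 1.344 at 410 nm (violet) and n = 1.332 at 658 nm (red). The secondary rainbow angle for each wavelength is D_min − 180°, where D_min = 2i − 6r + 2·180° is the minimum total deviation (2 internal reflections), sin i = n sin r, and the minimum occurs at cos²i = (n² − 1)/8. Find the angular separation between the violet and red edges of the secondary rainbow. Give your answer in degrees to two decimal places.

At 410 nm (n = 1.344): cos²i = 0.10079 → i = 71.490°, r = 44.874°, D_min = 233.733°, rainbow angle = 53.733°.
At 658 nm (n = 1.332): cos²i = 0.09678 → i = 71.875°, r = 45.520°, D_min = 230.628°, rainbow angle = 50.628°.
Angular width = |53.733° − 50.628°| = 3.104°.

3.10°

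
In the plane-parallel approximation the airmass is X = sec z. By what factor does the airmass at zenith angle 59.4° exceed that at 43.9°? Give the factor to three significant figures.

1.42

X(59.4°)/X(43.9°) = sec 59.4° / sec 43.9° = cos 43.9° / cos 59.4° = 0.7206/0.5090 = 1.4155.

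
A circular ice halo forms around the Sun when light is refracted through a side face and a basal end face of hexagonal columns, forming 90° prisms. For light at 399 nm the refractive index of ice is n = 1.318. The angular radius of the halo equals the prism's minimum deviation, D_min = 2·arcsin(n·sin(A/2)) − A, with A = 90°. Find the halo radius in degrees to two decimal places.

47.49°

n·sin(A/2) = 1.318 × sin 45° = 1.318 × 0.7071 = 0.9320.
D_min = 2·arcsin(0.9320) − 90° = 2 × 68.743° − 90° = 47.487°.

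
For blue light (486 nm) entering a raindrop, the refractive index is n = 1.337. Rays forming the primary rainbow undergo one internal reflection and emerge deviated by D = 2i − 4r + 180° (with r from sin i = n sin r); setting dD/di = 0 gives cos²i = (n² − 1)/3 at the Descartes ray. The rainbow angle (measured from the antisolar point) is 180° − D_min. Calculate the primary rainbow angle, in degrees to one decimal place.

cos²i = (1.78757 − 1)/3 = 0.26252; i = arccos(0.51237) = 59.178°.
sin r = sin 59.178°/1.337 = 0.64231; r = 39.964°.
D_min = 2·59.178° − 4·39.964° + 180° = 138.500°.
Rainbow angle = 180° − D_min = 41.500°.

41.5°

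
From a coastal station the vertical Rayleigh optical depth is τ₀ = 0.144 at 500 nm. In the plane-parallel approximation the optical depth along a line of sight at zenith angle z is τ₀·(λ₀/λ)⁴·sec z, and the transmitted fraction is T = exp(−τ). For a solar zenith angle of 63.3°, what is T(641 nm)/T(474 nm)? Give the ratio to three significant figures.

Airmass: sec 63.3° = 2.2256.
τ(641 nm) = 0.144 × (500/641)⁴ × 2.2256 = 0.144 × 0.3702 × 2.2256 = 0.1186.
τ(474 nm) = 0.144 × (500/474)⁴ × 2.2256 = 0.144 × 1.2381 × 2.2256 = 0.3968.
T(641)/T(474) = exp(τ_B − τ_A) = exp(0.2782) = 1.3207.

1.32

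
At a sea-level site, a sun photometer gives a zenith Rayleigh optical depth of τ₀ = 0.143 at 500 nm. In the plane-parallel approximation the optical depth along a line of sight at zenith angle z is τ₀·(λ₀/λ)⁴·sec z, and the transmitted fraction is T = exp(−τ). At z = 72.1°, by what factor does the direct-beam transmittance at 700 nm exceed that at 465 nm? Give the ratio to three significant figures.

1.65

Airmass: sec 72.1° = 3.2535.
τ(700 nm) = 0.143 × (500/700)⁴ × 3.2535 = 0.143 × 0.2603 × 3.2535 = 0.1211.
τ(465 nm) = 0.143 × (500/465)⁴ × 3.2535 = 0.143 × 1.3368 × 3.2535 = 0.6220.
T(700)/T(465) = exp(τ_B − τ_A) = exp(0.5008) = 1.6501.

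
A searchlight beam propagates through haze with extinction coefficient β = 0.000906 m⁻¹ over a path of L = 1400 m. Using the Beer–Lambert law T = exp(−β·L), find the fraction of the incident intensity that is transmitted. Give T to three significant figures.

τ = β·L = 0.000906 × 1400 = 1.2684.
T = exp(−1.2684) = 0.2813.

0.281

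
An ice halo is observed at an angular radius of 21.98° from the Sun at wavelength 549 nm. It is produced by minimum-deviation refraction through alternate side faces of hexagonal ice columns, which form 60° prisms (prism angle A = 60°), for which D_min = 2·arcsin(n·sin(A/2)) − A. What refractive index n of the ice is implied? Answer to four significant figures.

1.312

Rearranging: n = sin((D_min + A)/2) / sin(A/2).
(D_min + A)/2 = (21.98° + 60°)/2 = 40.990°.
n = sin 40.990° / sin 30° = 0.6559 / 0.5000 = 1.3119.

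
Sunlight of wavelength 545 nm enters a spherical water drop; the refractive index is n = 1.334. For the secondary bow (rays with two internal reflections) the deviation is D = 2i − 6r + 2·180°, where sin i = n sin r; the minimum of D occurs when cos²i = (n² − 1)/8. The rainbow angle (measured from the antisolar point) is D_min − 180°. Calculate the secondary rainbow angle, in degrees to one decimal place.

cos²i = (1.77956 − 1)/8 = 0.09744; i = arccos(0.31216) = 71.810°.
sin r = sin 71.810°/1.334 = 0.71217; r = 45.411°.
D_min = 2·71.810° − 6·45.411° + 360° = 231.153°.
Rainbow angle = D_min − 180° = 51.153°.

51.2°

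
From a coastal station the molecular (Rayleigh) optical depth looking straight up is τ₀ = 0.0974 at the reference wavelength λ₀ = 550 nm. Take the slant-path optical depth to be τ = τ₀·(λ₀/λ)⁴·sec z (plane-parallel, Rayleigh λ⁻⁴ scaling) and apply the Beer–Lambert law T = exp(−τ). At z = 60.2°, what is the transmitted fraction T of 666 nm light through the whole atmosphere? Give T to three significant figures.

0.913

sec 60.2° = 2.0122.
τ = 0.0974 × (550/666)⁴ × 2.0122 = 0.0974 × 0.4651 × 2.0122 = 0.0912.
T = exp(−0.0912) = 0.9129.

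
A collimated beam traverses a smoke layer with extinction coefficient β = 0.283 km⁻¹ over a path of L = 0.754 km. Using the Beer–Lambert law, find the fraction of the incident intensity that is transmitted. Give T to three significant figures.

τ = β·L = 0.283 × 0.754 = 0.2134.
T = exp(−0.2134) = 0.8078.

0.808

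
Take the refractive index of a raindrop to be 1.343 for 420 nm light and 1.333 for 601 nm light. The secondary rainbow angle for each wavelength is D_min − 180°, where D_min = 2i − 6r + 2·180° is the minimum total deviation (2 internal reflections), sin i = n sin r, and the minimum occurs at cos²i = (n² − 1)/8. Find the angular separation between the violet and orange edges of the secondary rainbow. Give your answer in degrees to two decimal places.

2.59°

At 420 nm (n = 1.343): cos²i = 0.10046 → i = 71.522°, r = 44.928°, D_min = 233.478°, rainbow angle = 53.478°.
At 601 nm (n = 1.333): cos²i = 0.09711 → i = 71.843°, r = 45.466°, D_min = 230.891°, rainbow angle = 50.891°.
Angular width = |53.478° − 50.891°| = 2.587°.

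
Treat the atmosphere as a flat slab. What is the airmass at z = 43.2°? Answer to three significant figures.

X = sec z = 1/cos 43.2° = 1/0.7290 = 1.3718.

1.37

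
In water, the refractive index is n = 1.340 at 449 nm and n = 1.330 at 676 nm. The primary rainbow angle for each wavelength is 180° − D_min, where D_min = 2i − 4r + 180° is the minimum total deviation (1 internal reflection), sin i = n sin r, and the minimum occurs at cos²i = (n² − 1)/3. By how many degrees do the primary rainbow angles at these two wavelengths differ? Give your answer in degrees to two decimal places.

1.45°

At 449 nm (n = 1.340): cos²i = 0.26520 → i = 59.004°, r = 39.770°, D_min = 138.929°, rainbow angle = 41.071°.
At 676 nm (n = 1.330): cos²i = 0.25630 → i = 59.585°, r = 40.422°, D_min = 137.484°, rainbow angle = 42.516°.
Angular width = |41.071° − 42.516°| = 1.445°.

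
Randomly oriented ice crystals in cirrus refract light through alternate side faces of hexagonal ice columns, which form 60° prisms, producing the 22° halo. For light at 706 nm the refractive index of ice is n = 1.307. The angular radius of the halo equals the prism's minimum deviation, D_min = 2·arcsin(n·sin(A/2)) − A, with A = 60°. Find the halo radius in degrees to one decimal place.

21.6°

n·sin(A/2) = 1.307 × sin 30° = 1.307 × 0.5000 = 0.6535.
D_min = 2·arcsin(0.6535) − 60° = 2 × 40.806° − 60° = 21.612°.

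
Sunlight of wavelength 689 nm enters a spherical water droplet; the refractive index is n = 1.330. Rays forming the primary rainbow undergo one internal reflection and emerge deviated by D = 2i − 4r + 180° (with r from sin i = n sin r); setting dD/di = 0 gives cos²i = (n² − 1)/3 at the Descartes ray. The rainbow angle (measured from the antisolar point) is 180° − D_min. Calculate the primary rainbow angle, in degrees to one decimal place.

42.5°

cos²i = (1.76890 − 1)/3 = 0.25630; i = arccos(0.50626) = 59.585°.
sin r = sin 59.585°/1.330 = 0.64841; r = 40.422°.
D_min = 2·59.585° − 4·40.422° + 180° = 137.484°.
Rainbow angle = 180° − D_min = 42.516°.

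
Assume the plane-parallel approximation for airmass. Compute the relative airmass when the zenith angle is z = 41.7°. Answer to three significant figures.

X = sec z = 1/cos 41.7° = 1/0.7466 = 1.3393.

1.34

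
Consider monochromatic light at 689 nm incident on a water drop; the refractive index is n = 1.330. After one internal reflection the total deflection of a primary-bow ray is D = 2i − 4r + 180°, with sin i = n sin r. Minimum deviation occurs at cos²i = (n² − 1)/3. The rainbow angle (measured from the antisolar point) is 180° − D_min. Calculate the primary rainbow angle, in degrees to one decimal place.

cos²i = (1.76890 − 1)/3 = 0.25630; i = arccos(0.50626) = 59.585°.
sin r = sin 59.585°/1.330 = 0.64841; r = 40.422°.
D_min = 2·59.585° − 4·40.422° + 180° = 137.484°.
Rainbow angle = 180° − D_min = 42.516°.

42.5°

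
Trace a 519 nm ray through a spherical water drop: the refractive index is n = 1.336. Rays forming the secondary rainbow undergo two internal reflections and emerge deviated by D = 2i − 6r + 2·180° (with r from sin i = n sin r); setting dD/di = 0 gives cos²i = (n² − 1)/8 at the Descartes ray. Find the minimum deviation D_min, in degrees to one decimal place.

cos²i = (1.78490 − 1)/8 = 0.09811; i = arccos(0.31323) = 71.746°.
sin r = sin 71.746°/1.336 = 0.71084; r = 45.303°.
D_min = 2·71.746° − 6·45.303° + 360° = 231.674°.

231.7°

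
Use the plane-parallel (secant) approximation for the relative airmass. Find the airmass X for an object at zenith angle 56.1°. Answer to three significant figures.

X = sec z = 1/cos 56.1° = 1/0.5577 = 1.7929.

1.79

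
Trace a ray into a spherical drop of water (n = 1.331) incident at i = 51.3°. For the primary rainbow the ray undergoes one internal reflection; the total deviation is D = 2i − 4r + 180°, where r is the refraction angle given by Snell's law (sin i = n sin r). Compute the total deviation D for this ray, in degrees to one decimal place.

139.0°

sin r = sin 51.3° / 1.331 = 0.7804/1.331 = 0.5863; r = 35.90°.
D = 2·51.3° − 4·35.90° + 180° = 102.60° − 143.59° + 180° = 139.01°.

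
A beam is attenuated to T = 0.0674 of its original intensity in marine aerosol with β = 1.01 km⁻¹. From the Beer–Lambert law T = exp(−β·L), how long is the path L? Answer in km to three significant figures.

Beer–Lambert: T = exp(−βL) ⇒ L = −ln(T)/β = −ln(0.0674)/1.01 = 2.6971/1.01 = 2.67 km.

2.67 km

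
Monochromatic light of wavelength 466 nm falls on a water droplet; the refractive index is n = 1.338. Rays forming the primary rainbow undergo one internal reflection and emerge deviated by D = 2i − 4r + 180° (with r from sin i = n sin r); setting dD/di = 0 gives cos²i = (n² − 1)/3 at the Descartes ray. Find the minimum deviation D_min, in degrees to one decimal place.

cos²i = (1.79024 − 1)/3 = 0.26341; i = arccos(0.51324) = 59.120°.
sin r = sin 59.120°/1.338 = 0.64144; r = 39.899°.
D_min = 2·59.120° − 4·39.899° + 180° = 138.643°.

138.6°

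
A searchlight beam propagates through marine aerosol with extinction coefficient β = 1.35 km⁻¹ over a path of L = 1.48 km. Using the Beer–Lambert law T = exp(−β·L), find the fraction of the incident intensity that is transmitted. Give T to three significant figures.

0.136

τ = β·L = 1.35 × 1.48 = 1.9980.
T = exp(−1.9980) = 0.1356.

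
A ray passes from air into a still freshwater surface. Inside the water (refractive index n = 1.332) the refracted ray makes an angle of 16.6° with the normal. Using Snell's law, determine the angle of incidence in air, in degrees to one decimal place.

22.4°

Snell: sin θ_i = n · sin θ_r = 1.332 × sin 16.6° = 1.332 × 0.2857 = 0.3805.
θ_i = arcsin(0.3805) = 22.37°.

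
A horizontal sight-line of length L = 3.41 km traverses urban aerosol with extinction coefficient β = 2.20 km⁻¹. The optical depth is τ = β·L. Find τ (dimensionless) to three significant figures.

τ = β·L = 2.20 × 3.41 = 7.5020.

7.50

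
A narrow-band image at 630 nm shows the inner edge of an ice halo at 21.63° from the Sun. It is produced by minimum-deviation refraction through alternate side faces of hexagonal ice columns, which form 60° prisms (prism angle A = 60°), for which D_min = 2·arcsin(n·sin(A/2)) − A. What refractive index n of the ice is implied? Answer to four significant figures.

1.307

Rearranging: n = sin((D_min + A)/2) / sin(A/2).
(D_min + A)/2 = (21.63° + 60°)/2 = 40.815°.
n = sin 40.815° / sin 30° = 0.6536 / 0.5000 = 1.3072.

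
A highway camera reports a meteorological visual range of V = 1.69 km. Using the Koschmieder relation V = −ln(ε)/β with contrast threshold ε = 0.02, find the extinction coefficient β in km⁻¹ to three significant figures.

2.31 km⁻¹

β = −ln(0.02) / V = 3.912 / 1.69 = 2.3148 km⁻¹.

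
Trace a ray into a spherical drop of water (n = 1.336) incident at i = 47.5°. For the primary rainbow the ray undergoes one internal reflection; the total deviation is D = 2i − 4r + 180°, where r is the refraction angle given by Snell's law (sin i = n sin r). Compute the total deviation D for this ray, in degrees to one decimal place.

sin r = sin 47.5° / 1.336 = 0.7373/1.336 = 0.5519; r = 33.49°.
D = 2·47.5° − 4·33.49° + 180° = 95.00° − 133.98° + 180° = 141.02°.

141.0°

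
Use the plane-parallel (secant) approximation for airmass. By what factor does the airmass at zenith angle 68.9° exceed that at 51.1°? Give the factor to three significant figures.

1.74

X(68.9°)/X(51.1°) = sec 68.9° / sec 51.1° = cos 51.1° / cos 68.9° = 0.6280/0.3600 = 1.7444.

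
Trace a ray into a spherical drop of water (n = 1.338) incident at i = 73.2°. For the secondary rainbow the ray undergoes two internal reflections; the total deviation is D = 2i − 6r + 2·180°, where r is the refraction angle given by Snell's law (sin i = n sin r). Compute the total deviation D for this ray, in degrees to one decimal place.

232.3°

sin r = sin 73.2° / 1.338 = 0.9573/1.338 = 0.7155; r = 45.68°.
D = 2·73.2° − 6·45.68° + 2·180° = 146.40° − 274.10° + 360° = 232.30°.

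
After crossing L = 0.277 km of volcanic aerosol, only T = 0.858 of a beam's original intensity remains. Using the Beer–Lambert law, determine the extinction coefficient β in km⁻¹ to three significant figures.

Beer–Lambert: T = exp(−βL) ⇒ β = −ln(T)/L = −ln(0.858)/0.277 = 0.1532/0.277 = 0.5529 km⁻¹.

0.553 km⁻¹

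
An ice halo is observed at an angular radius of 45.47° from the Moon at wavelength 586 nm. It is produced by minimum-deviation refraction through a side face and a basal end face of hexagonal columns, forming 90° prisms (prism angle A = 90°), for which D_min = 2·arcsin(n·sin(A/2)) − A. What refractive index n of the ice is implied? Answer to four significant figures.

1.309

Rearranging: n = sin((D_min + A)/2) / sin(A/2).
(D_min + A)/2 = (45.47° + 90°)/2 = 67.735°.
n = sin 67.735° / sin 45° = 0.9254 / 0.7071 = 1.3088.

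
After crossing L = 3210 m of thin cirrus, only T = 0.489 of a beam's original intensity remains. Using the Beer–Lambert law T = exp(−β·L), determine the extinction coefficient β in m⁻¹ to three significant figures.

Beer–Lambert: T = exp(−βL) ⇒ β = −ln(T)/L = −ln(0.489)/3210 = 0.7154/3210 = 0.0002229 m⁻¹.

0.000223 m⁻¹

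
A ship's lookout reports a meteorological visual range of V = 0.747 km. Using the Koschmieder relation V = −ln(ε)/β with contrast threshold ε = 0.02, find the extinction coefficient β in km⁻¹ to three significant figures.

β = −ln(0.02) / V = 3.912 / 0.747 = 5.2370 km⁻¹.

5.24 km⁻¹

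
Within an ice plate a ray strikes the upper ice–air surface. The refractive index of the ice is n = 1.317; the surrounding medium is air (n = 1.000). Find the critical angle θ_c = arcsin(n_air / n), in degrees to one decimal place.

49.4°

sin θ_c = n_air / n = 1.000 / 1.317 = 0.7593.
θ_c = arcsin(0.7593) = 49.40°.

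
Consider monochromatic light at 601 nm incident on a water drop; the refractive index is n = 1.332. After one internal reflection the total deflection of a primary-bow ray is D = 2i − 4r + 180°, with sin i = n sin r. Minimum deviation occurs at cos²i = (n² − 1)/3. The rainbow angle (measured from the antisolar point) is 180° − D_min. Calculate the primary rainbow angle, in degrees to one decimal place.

cos²i = (1.77422 − 1)/3 = 0.25807; i = arccos(0.50801) = 59.469°.
sin r = sin 59.469°/1.332 = 0.64666; r = 40.290°.
D_min = 2·59.469° − 4·40.290° + 180° = 137.776°.
Rainbow angle = 180° − D_min = 42.224°.

42.2°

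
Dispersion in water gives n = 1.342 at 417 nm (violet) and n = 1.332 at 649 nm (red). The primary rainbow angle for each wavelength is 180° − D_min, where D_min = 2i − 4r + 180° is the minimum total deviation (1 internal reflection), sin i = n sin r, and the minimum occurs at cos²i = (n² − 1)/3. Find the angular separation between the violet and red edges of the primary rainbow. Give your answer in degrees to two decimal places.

At 417 nm (n = 1.342): cos²i = 0.26699 → i = 58.888°, r = 39.641°, D_min = 139.213°, rainbow angle = 40.787°.
At 649 nm (n = 1.332): cos²i = 0.25807 → i = 59.469°, r = 40.290°, D_min = 137.776°, rainbow angle = 42.224°.
Angular width = |40.787° − 42.224°| = 1.437°.

1.44°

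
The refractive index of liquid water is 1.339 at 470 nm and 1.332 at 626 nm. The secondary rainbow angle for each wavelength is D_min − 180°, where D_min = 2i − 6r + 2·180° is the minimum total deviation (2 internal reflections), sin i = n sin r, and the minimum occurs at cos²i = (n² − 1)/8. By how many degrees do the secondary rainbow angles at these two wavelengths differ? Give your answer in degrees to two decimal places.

At 470 nm (n = 1.339): cos²i = 0.09912 → i = 71.650°, r = 45.141°, D_min = 232.451°, rainbow angle = 52.451°.
At 626 nm (n = 1.332): cos²i = 0.09678 → i = 71.875°, r = 45.520°, D_min = 230.628°, rainbow angle = 50.628°.
Angular width = |52.451° − 50.628°| = 1.823°.

1.82°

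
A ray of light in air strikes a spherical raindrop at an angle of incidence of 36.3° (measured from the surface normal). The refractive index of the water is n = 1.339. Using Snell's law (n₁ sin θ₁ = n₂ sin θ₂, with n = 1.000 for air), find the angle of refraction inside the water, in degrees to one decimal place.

26.2°

Snell: sin θ_r = sin θ_i / n = sin 36.3° / 1.339 = 0.5920 / 1.339 = 0.4421.
θ_r = arcsin(0.4421) = 26.24°.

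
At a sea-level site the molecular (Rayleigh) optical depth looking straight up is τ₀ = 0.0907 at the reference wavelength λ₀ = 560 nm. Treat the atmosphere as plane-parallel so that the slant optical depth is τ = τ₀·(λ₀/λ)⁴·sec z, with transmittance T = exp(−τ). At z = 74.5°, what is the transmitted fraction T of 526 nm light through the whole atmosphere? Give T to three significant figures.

sec 74.5° = 3.7420.
τ = 0.0907 × (560/526)⁴ × 3.7420 = 0.0907 × 1.2847 × 3.7420 = 0.4360.
T = exp(−0.4360) = 0.6466.

0.647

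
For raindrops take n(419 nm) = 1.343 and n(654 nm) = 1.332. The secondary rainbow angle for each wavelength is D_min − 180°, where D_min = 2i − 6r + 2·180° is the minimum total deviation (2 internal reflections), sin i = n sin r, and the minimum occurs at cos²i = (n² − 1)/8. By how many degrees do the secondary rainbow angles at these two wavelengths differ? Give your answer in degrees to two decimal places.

At 419 nm (n = 1.343): cos²i = 0.10046 → i = 71.522°, r = 44.928°, D_min = 233.478°, rainbow angle = 53.478°.
At 654 nm (n = 1.332): cos²i = 0.09678 → i = 71.875°, r = 45.520°, D_min = 230.628°, rainbow angle = 50.628°.
Angular width = |53.478° − 50.628°| = 2.849°.

2.85°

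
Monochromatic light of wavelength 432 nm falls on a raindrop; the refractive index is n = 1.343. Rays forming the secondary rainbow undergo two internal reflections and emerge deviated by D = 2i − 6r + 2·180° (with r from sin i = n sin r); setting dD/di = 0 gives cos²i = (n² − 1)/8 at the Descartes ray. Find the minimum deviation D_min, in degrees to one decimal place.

233.5°

cos²i = (1.80365 − 1)/8 = 0.10046; i = arccos(0.31695) = 71.522°.
sin r = sin 71.522°/1.343 = 0.70621; r = 44.928°.
D_min = 2·71.522° − 6·44.928° + 360° = 233.478°.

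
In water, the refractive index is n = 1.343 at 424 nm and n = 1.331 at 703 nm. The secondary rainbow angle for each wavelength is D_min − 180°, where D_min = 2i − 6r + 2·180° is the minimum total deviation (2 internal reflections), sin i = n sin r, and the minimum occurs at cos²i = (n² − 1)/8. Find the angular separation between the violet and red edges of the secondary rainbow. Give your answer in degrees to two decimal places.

At 424 nm (n = 1.343): cos²i = 0.10046 → i = 71.522°, r = 44.928°, D_min = 233.478°, rainbow angle = 53.478°.
At 703 nm (n = 1.331): cos²i = 0.09645 → i = 71.907°, r = 45.575°, D_min = 230.365°, rainbow angle = 50.365°.
Angular width = |53.478° − 50.365°| = 3.113°.

3.11°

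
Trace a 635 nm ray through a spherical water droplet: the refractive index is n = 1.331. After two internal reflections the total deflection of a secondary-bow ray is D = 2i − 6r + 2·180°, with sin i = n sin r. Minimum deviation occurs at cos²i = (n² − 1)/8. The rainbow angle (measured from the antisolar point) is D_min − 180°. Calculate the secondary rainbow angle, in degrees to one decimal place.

50.4°

cos²i = (1.77156 − 1)/8 = 0.09645; i = arccos(0.31056) = 71.907°.
sin r = sin 71.907°/1.331 = 0.71417; r = 45.575°.
D_min = 2·71.907° − 6·45.575° + 360° = 230.365°.
Rainbow angle = D_min − 180° = 50.365°.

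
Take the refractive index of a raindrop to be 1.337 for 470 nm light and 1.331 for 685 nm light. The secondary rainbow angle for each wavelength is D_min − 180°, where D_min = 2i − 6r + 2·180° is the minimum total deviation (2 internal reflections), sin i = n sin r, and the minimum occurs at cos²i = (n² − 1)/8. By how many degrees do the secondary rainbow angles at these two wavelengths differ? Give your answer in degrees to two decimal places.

At 470 nm (n = 1.337): cos²i = 0.09845 → i = 71.714°, r = 45.249°, D_min = 231.934°, rainbow angle = 51.934°.
At 685 nm (n = 1.331): cos²i = 0.09645 → i = 71.907°, r = 45.575°, D_min = 230.365°, rainbow angle = 50.365°.
Angular width = |51.934° − 50.365°| = 1.569°.

1.57°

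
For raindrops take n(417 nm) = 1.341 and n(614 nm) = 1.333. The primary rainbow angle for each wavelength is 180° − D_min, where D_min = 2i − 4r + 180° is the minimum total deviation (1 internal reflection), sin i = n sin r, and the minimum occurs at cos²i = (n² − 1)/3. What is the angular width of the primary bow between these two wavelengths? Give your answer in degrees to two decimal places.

1.15°

At 417 nm (n = 1.341): cos²i = 0.26609 → i = 58.946°, r = 39.705°, D_min = 139.071°, rainbow angle = 40.929°.
At 614 nm (n = 1.333): cos²i = 0.25896 → i = 59.410°, r = 40.225°, D_min = 137.922°, rainbow angle = 42.078°.
Angular width = |40.929° − 42.078°| = 1.149°.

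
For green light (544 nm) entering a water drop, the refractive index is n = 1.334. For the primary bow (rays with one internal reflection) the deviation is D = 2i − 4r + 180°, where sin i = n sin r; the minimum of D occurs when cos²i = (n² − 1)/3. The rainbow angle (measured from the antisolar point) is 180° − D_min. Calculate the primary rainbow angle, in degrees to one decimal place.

cos²i = (1.77956 − 1)/3 = 0.25985; i = arccos(0.50976) = 59.352°.
sin r = sin 59.352°/1.334 = 0.64492; r = 40.159°.
D_min = 2·59.352° − 4·40.159° + 180° = 138.067°.
Rainbow angle = 180° − D_min = 41.933°.

41.9°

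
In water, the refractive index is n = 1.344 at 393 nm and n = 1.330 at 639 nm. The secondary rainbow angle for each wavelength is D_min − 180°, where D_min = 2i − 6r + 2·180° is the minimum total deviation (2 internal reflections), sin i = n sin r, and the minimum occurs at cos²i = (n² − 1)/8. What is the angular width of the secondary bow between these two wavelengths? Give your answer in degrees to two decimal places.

At 393 nm (n = 1.344): cos²i = 0.10079 → i = 71.490°, r = 44.874°, D_min = 233.733°, rainbow angle = 53.733°.
At 639 nm (n = 1.330): cos²i = 0.09611 → i = 71.940°, r = 45.630°, D_min = 230.101°, rainbow angle = 50.101°.
Angular width = |53.733° − 50.101°| = 3.632°.

3.63°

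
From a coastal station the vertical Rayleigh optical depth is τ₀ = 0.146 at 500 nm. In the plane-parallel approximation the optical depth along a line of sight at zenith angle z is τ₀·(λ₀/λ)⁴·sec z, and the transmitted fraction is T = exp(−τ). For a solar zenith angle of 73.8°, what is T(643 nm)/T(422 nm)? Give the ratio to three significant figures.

Airmass: sec 73.8° = 3.5843.
τ(643 nm) = 0.146 × (500/643)⁴ × 3.5843 = 0.146 × 0.3656 × 3.5843 = 0.1913.
τ(422 nm) = 0.146 × (500/422)⁴ × 3.5843 = 0.146 × 1.9707 × 3.5843 = 1.0313.
T(643)/T(422) = exp(τ_B − τ_A) = exp(0.8400) = 2.3163.

2.32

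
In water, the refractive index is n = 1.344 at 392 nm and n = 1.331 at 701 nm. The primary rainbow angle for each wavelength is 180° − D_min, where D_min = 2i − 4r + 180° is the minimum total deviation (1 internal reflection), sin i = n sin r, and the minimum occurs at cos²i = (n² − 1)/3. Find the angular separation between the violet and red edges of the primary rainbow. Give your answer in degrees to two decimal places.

At 392 nm (n = 1.344): cos²i = 0.26878 → i = 58.772°, r = 39.512°, D_min = 139.495°, rainbow angle = 40.505°.
At 701 nm (n = 1.331): cos²i = 0.25719 → i = 59.527°, r = 40.356°, D_min = 137.630°, rainbow angle = 42.370°.
Angular width = |40.505° − 42.370°| = 1.865°.

1.86°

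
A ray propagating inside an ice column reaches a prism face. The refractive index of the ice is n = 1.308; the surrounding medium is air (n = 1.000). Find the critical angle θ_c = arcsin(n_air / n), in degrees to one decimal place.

sin θ_c = n_air / n = 1.000 / 1.308 = 0.7645.
θ_c = arcsin(0.7645) = 49.86°.

49.9°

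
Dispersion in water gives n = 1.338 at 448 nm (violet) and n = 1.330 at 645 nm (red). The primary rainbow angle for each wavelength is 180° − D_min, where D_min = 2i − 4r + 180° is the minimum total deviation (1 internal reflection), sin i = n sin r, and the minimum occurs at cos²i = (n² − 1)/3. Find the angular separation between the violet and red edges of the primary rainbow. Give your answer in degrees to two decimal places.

At 448 nm (n = 1.338): cos²i = 0.26341 → i = 59.120°, r = 39.899°, D_min = 138.643°, rainbow angle = 41.357°.
At 645 nm (n = 1.330): cos²i = 0.25630 → i = 59.585°, r = 40.422°, D_min = 137.484°, rainbow angle = 42.516°.
Angular width = |41.357° − 42.516°| = 1.160°.

1.16°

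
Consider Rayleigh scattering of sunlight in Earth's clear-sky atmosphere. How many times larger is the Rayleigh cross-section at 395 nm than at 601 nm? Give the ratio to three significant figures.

5.36

Rayleigh scattering ∝ λ⁻⁴, so the ratio of coefficients is the inverse fourth power of the wavelength ratio.
σ(395)/σ(601) = (601/395)⁴ = (1.5215)⁴ = 5.359.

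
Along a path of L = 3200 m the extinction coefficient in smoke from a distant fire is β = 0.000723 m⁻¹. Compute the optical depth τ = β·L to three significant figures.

τ = β·L = 0.000723 × 3200 = 2.3136.

2.31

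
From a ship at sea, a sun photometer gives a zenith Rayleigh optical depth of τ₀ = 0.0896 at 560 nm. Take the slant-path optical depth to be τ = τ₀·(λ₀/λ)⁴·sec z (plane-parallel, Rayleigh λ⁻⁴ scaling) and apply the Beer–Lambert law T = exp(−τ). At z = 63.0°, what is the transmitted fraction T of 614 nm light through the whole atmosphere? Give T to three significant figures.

0.872

sec 63.0° = 2.2027.
τ = 0.0896 × (560/614)⁴ × 2.2027 = 0.0896 × 0.6920 × 2.2027 = 0.1366.
T = exp(−0.1366) = 0.8723.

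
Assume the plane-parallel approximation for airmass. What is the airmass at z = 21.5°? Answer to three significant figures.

X = sec z = 1/cos 21.5° = 1/0.9304 = 1.0748.

1.07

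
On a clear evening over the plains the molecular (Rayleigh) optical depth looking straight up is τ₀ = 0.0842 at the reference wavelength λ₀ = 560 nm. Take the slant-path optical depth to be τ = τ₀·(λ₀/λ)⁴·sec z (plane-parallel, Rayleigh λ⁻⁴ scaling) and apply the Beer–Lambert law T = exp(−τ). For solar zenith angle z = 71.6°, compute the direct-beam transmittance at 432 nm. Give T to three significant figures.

0.471

sec 71.6° = 3.1681.
τ = 0.0842 × (560/432)⁴ × 3.1681 = 0.0842 × 2.8237 × 3.1681 = 0.7532.
T = exp(−0.7532) = 0.4708.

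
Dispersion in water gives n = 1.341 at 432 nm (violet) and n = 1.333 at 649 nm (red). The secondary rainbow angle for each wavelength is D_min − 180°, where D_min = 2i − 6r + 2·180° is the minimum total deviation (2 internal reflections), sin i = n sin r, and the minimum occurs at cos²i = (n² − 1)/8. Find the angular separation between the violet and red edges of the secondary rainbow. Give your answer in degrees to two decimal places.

2.08°

At 432 nm (n = 1.341): cos²i = 0.09979 → i = 71.586°, r = 45.034°, D_min = 232.966°, rainbow angle = 52.966°.
At 649 nm (n = 1.333): cos²i = 0.09711 → i = 71.843°, r = 45.466°, D_min = 230.891°, rainbow angle = 50.891°.
Angular width = |52.966° − 50.891°| = 2.075°.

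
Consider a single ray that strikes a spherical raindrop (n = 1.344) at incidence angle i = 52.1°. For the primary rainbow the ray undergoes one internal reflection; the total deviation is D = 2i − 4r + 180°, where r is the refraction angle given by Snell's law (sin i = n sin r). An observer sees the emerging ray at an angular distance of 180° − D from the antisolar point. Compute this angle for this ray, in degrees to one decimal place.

sin r = sin 52.1° / 1.344 = 0.7891/1.344 = 0.5871; r = 35.95°.
D = 2·52.1° − 4·35.95° + 180° = 104.20° − 143.81° + 180° = 140.39°.
Angle from antisolar point = 180° − D = 39.61°.

39.6°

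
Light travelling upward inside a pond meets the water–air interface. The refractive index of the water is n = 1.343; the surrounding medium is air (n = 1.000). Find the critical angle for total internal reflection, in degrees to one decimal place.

sin θ_c = n_air / n = 1.000 / 1.343 = 0.7446.
θ_c = arcsin(0.7446) = 48.12°.

48.1°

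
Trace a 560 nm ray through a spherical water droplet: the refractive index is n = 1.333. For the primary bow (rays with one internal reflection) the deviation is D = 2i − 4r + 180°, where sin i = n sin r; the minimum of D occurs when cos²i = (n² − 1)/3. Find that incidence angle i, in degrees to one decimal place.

cos²i = (1.333² − 1)/3 = (1.77689 − 1)/3 = 0.25896.
cos i = 0.50888, so i = 59.410°.

59.4°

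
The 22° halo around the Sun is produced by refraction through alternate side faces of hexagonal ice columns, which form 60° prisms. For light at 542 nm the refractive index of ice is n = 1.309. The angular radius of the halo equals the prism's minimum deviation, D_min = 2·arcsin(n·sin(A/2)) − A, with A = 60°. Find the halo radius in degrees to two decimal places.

n·sin(A/2) = 1.309 × sin 30° = 1.309 × 0.5000 = 0.6545.
D_min = 2·arcsin(0.6545) − 60° = 2 × 40.882° − 60° = 21.763°.

21.76°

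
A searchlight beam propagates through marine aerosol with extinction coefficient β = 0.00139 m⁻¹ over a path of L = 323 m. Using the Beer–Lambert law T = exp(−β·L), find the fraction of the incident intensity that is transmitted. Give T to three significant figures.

0.638

τ = β·L = 0.00139 × 323 = 0.4490.
T = exp(−0.4490) = 0.6383.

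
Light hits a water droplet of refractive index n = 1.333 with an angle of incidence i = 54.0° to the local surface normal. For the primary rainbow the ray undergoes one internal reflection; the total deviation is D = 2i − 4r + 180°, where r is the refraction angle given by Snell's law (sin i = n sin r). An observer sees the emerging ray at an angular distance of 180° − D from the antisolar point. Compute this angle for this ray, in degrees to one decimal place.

sin r = sin 54.0° / 1.333 = 0.8090/1.333 = 0.6069; r = 37.37°.
D = 2·54.0° − 4·37.37° + 180° = 108.00° − 149.47° + 180° = 138.53°.
Angle from antisolar point = 180° − D = 41.47°.

41.5°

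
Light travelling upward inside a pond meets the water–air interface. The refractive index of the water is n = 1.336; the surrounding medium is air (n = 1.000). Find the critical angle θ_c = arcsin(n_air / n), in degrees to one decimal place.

48.5°

sin θ_c = n_air / n = 1.000 / 1.336 = 0.7485.
θ_c = arcsin(0.7485) = 48.46°.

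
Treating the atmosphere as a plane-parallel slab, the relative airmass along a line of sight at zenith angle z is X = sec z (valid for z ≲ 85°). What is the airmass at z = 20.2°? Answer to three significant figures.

1.07

X = sec z = 1/cos 20.2° = 1/0.9385 = 1.0655.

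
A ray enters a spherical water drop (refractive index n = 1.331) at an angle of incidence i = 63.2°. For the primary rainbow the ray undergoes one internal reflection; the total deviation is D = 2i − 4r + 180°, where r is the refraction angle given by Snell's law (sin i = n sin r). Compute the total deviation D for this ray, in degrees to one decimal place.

137.9°

sin r = sin 63.2° / 1.331 = 0.8926/1.331 = 0.6706; r = 42.11°.
D = 2·63.2° − 4·42.11° + 180° = 126.40° − 168.46° + 180° = 137.94°.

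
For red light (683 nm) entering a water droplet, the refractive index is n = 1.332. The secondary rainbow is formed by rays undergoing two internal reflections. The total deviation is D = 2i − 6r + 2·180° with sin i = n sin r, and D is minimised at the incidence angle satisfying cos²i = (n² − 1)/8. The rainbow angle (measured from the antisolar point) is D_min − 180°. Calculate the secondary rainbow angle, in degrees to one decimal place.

cos²i = (1.77422 − 1)/8 = 0.09678; i = arccos(0.31109) = 71.875°.
sin r = sin 71.875°/1.332 = 0.71350; r = 45.520°.
D_min = 2·71.875° − 6·45.520° + 360° = 230.628°.
Rainbow angle = D_min − 180° = 50.628°.

50.6°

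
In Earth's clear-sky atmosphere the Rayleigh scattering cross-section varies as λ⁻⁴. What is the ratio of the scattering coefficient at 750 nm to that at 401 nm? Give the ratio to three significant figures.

0.0817

Rayleigh scattering ∝ λ⁻⁴, so the ratio of coefficients is the inverse fourth power of the wavelength ratio.
σ(750)/σ(401) = (401/750)⁴ = (0.5347)⁴ = 0.08172.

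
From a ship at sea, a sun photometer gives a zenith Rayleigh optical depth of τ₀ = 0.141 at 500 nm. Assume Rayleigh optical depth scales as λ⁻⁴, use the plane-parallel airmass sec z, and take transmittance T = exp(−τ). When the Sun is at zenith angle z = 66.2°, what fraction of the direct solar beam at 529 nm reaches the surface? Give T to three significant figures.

0.757

sec 66.2° = 2.4780.
τ = 0.141 × (500/529)⁴ × 2.4780 = 0.141 × 0.7981 × 2.4780 = 0.2789.
T = exp(−0.2789) = 0.7566.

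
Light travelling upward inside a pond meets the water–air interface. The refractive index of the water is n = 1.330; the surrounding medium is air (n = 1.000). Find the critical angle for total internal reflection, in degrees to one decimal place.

sin θ_c = n_air / n = 1.000 / 1.330 = 0.7519.
θ_c = arcsin(0.7519) = 48.75°.

48.8°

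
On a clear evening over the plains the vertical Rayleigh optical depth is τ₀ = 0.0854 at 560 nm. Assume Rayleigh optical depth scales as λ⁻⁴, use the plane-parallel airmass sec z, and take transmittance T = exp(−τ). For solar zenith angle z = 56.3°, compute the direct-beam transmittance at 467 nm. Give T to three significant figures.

0.727

sec 56.3° = 1.8023.
τ = 0.0854 × (560/467)⁴ × 1.8023 = 0.0854 × 2.0677 × 1.8023 = 0.3183.
T = exp(−0.3183) = 0.7274.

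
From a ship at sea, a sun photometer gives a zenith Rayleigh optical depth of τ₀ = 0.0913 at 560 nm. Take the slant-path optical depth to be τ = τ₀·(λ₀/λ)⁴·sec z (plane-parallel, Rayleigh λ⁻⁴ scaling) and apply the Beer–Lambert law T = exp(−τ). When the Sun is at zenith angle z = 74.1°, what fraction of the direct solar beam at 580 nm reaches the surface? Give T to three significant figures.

sec 74.1° = 3.6502.
τ = 0.0913 × (560/580)⁴ × 3.6502 = 0.0913 × 0.8690 × 3.6502 = 0.2896.
T = exp(−0.2896) = 0.7485.

0.749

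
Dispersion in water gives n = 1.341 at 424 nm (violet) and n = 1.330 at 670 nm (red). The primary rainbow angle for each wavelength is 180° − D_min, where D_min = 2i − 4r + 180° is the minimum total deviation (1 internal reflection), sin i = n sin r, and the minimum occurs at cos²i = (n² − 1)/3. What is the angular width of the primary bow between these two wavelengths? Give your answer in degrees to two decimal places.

At 424 nm (n = 1.341): cos²i = 0.26609 → i = 58.946°, r = 39.705°, D_min = 139.071°, rainbow angle = 40.929°.
At 670 nm (n = 1.330): cos²i = 0.25630 → i = 59.585°, r = 40.422°, D_min = 137.484°, rainbow angle = 42.516°.
Angular width = |40.929° − 42.516°| = 1.588°.

1.59°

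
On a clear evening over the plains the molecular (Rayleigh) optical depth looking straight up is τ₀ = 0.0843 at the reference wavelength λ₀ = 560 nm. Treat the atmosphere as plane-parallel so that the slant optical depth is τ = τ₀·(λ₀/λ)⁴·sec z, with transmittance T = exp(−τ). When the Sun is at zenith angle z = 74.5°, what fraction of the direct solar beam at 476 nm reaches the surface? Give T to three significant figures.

0.546

sec 74.5° = 3.7420.
τ = 0.0843 × (560/476)⁴ × 3.7420 = 0.0843 × 1.9157 × 3.7420 = 0.6043.
T = exp(−0.6043) = 0.5465.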